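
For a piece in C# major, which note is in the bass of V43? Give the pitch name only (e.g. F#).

V in C# major has root G#; the chord is G#-B#-D#-F#.
The figure 43 means second inversion — the fifth is in the bass.

D#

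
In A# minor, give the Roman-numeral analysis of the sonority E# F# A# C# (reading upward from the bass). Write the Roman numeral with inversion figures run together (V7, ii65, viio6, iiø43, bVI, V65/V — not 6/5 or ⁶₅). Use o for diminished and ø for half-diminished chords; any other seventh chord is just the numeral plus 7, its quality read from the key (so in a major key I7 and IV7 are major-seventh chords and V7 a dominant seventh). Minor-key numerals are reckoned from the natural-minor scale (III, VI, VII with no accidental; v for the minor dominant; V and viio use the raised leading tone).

Stacked in thirds the chord is F#-A#-C#-E#: a major seventh chord on F#.
In A# minor, F# is the submediant; the diatonic major seventh chord there is VI7.
With E# in the bass the chord is in third inversion, so the figured bass is 42.

VI42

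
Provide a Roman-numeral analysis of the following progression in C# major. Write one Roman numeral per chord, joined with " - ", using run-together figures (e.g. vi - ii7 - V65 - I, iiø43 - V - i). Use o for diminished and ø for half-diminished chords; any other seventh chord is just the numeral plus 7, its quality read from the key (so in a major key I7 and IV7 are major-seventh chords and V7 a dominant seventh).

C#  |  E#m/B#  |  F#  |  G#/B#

I - iii64 - IV - V6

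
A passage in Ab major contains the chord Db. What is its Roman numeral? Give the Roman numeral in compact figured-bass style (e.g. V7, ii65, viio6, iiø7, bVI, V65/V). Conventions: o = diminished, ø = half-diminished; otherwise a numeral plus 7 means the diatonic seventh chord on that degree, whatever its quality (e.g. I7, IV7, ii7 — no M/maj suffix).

Stacked in thirds the chord is Db-F-Ab: a major triad on Db.
In Ab major, Db is the subdominant; the diatonic major triad there is IV.

IV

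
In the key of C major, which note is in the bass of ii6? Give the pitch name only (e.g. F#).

F

ii in C major has root D; the chord is D-F-A.
The figure 6 means first inversion — the third is in the bass.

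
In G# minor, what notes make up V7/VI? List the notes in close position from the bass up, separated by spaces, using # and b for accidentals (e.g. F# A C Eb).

B D# F# A

The slash means an applied dominant: we want the dominant of VI. In G# minor, VI is E major, and its dominant is built on B.
Building a dominant seventh chord on B gives B-D#-F#-A.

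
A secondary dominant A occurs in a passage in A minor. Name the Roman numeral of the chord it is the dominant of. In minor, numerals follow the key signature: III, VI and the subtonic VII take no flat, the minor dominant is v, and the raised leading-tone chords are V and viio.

iv

The chord is a major triad on A.
A dominant resolves down a perfect fifth: A → D. In A minor, D is scale degree 4, i.e. iv.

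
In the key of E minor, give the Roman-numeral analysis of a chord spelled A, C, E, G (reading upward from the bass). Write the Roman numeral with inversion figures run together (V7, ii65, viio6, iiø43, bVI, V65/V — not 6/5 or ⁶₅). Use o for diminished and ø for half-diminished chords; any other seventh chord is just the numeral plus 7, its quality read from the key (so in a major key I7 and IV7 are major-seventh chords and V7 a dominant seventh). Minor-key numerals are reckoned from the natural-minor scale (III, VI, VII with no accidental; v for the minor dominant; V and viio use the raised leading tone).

iv7

The pitches A-C-E-G form a minor seventh chord rooted on A.
In E minor, A is the subdominant; the diatonic minor seventh chord there is iv7.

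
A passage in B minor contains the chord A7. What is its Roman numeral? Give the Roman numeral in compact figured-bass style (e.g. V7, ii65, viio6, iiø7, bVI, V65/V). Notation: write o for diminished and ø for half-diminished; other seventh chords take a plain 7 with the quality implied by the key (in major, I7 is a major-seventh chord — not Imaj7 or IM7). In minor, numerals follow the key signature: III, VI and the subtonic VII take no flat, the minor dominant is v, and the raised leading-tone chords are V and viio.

VII7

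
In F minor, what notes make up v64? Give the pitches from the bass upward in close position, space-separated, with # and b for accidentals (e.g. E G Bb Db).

In F minor, scale degree 5 is C, and the diatonic chord built there is a minor triad.
Stacking thirds from C gives C-Eb-G.
With the 64 figure the chord is in second inversion; from the bass G upward in close position it reads G-C-Eb.

G C Eb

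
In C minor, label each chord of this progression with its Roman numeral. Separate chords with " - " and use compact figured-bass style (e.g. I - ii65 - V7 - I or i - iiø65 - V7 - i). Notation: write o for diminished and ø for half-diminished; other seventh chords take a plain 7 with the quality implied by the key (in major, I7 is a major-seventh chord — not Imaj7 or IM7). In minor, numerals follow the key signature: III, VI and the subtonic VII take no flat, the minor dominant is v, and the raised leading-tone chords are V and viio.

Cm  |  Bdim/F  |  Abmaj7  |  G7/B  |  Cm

i - viio64 - VI7 - V65 - i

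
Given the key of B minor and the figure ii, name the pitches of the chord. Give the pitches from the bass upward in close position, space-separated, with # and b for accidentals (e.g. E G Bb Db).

C# E G#

Scale degree 2 in B minor is C#; here the chord built on it is altered to a minor triad. ii is the minor supertonic, borrowed from the parallel major (the Dorian ii).
So the chord is C#-E-G#.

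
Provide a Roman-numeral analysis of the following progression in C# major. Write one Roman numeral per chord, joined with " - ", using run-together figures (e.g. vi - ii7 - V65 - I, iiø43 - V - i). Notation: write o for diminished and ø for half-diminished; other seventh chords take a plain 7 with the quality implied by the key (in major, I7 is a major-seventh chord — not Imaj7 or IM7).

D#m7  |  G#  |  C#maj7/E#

D#m7: root D# is the supertonic; minor seventh chord there is ii7.
G# has root G#, degree 5 in C# major, so V.
C#maj7/E# has root C#, degree 1 in C# major, so I65.

ii7 - V - I65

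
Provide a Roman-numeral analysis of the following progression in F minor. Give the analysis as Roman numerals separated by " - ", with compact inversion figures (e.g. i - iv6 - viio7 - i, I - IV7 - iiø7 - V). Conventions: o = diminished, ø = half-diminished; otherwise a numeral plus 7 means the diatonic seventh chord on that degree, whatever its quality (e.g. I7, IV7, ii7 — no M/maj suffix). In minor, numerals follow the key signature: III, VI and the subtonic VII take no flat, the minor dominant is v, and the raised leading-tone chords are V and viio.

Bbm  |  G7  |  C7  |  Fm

iv - V7/V - V7 - i

Bbm has root Bb, degree 4 in F minor, so iv.
G7: a dominant seventh chord on G, the applied dominant of V → V7/V.
C7 has root C, degree 5 in F minor, so V7.
Fm: root F is the tonic; minor triad there is i.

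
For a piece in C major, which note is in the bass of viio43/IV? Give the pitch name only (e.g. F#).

The applied chord viio43/IV is rooted on E: E-G-Bb-Db.
The figure 43 means second inversion — the fifth is in the bass.

Bb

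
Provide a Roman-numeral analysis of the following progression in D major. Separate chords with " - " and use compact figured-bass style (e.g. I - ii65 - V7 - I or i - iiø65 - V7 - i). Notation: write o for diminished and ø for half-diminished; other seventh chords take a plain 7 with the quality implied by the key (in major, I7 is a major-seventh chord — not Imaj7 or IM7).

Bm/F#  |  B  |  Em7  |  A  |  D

vi64 - V/ii - ii7 - V - I

Bm/F#: root B is the submediant; minor triad there is vi64.
B: chromatic; B is V of ii, so V/ii.
Em7 has root E, degree 2 in D major, so ii7.
A: root A is the dominant; major triad there is V.
D: root D is the tonic; major triad there is I.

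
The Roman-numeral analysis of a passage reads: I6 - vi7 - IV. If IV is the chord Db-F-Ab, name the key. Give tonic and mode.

Ab major

The anchor chord is a major triad on Db, labeled IV.
IV on Db implies Db is the subdominant; that puts the tonic at Ab, and the uppercase numeral fits major mode.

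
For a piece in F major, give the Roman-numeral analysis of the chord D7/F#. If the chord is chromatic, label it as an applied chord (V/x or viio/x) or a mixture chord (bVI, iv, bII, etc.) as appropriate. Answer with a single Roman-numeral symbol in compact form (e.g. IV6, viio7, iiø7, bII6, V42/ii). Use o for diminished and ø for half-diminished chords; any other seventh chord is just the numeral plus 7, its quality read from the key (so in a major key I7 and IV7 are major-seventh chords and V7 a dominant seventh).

V65/ii

Stacked in thirds the chord is D-F#-A-C: a dominant seventh chord on D.
D is not a diatonic chord root with this quality in F major, but it lies a perfect fifth above G (ii), so the chord functions as an applied dominant of ii.
With F# in the bass the chord is in first inversion, so the figured bass is 65.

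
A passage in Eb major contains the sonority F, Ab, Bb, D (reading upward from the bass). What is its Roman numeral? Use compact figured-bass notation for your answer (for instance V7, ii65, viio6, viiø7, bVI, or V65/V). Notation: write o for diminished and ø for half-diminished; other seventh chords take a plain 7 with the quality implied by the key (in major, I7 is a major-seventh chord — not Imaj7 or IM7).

V43

The pitches Bb-D-F-Ab form a dominant seventh chord rooted on Bb.
In Eb major, Bb is the dominant; the diatonic dominant seventh chord there is V7.
With F in the bass the chord is in second inversion, so the figured bass is 43.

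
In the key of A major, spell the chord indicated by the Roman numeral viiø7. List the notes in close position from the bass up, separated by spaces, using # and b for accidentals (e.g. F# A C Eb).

In A major, scale degree 7 is G#, and the diatonic chord built there is a half-diminished seventh chord.
That chord is spelled G#-B-D-F#.

G# B D F#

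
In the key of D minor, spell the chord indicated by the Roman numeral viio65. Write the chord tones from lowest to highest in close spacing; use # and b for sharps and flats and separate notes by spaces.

In D minor, the leading-tone chord is built on the raised seventh degree, C#.
Stacking thirds from C# gives C#-E-G-Bb.
With the 65 figure the chord is in first inversion; from the bass E upward in close position it reads E-G-Bb-C#.

E G Bb C#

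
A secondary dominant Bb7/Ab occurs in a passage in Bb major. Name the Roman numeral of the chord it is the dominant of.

IV

The chord is a dominant seventh chord on Bb.
A dominant resolves down a perfect fifth: Bb → Eb. In Bb major, Eb is scale degree 4, i.e. IV.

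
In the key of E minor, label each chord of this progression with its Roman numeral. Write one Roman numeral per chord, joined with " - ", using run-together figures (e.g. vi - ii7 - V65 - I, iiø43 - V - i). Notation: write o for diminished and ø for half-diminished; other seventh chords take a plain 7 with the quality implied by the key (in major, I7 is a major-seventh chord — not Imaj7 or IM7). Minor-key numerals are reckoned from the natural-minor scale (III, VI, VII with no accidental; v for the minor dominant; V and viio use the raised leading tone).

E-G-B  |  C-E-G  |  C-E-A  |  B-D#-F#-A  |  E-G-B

E-G-B: minor triad on E = scale degree 1 → i.
C-E-G: major triad on C = scale degree 6 → VI.
C-E-A: minor triad on A = scale degree 4 → iv6.
B-D#-F#-A has root B, degree 5 in E minor, so V7.
E-G-B: root E is the tonic; minor triad there is i.

i - VI - iv6 - V7 - i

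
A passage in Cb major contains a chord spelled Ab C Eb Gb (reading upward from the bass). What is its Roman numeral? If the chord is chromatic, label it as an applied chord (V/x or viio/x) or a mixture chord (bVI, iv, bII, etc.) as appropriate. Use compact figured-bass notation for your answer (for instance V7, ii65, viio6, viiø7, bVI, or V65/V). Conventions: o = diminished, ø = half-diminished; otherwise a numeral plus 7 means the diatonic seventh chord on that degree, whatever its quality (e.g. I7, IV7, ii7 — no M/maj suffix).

V7/ii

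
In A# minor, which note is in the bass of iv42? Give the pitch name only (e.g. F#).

C#

iv in A# minor has root D#; the chord is D#-F#-A#-C#.
The figure 42 means third inversion — the seventh is in the bass.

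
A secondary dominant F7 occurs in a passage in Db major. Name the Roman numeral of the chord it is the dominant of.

vi

The chord is a dominant seventh chord on F.
A dominant resolves down a perfect fifth: F → Bb. In Db major, Bb is scale degree 6, i.e. vi.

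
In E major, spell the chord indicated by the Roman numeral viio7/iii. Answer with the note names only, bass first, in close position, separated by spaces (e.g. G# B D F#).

F## A# C# E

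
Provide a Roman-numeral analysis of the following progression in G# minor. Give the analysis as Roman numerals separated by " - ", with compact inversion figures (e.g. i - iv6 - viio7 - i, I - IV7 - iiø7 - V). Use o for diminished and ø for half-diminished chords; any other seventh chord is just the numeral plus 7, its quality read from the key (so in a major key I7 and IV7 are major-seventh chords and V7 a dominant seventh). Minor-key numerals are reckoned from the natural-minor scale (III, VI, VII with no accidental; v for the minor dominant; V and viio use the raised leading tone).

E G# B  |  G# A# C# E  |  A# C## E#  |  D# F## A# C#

E-G#-B: root E is the submediant; major triad there is VI.
G#-A#-C#-E: half-diminished seventh chord on A# = scale degree 2 → iiø42.
A#-C##-E# is the secondary dominant of V (major triad on A#): V/V.
D#-F##-A#-C#: dominant seventh chord on D# = scale degree 5 → V7.

VI - iiø42 - V/V - V7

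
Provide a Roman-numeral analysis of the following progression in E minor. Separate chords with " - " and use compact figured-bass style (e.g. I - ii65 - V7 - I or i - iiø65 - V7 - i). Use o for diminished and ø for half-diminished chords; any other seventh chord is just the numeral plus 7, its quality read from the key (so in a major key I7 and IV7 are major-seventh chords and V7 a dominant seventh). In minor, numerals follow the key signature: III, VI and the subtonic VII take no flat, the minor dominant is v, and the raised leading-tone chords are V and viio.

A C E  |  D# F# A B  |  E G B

A-C-E: root A is the subdominant; minor triad there is iv.
D#-F#-A-B has root B, degree 5 in E minor, so V65.
E-G-B: root E is the tonic; minor triad there is i.

iv - V65 - i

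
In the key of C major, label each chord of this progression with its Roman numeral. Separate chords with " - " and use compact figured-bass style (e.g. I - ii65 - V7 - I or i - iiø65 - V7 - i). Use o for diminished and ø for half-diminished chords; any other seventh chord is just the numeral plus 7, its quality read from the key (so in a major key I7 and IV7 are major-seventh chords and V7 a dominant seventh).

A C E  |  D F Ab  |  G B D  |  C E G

vi - iio - V - I

A-C-E: root A is the submediant; minor triad there is vi.
D-F-Ab is non-diatonic — iio, a mixture chord from C minor.
G-B-D: root G is the dominant; major triad there is V.
C-E-G: major triad on C = scale degree 1 → I.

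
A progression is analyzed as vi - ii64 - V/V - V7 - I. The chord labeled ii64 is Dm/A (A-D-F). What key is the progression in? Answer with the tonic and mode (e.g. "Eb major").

C major

The chord Dm/A is a minor triad rooted on D; its label is ii64.
Counting down one scale step from D places the tonic on C; a minor triad on degree 2 is diatonic only in major.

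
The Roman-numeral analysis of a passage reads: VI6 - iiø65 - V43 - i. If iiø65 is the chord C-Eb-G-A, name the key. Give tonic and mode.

G minor

The anchor chord is a half-diminished seventh chord on A, labeled iiø65.
Counting down one scale step from A places the tonic on G; a half-diminished seventh chord on degree 2 is diatonic only in minor.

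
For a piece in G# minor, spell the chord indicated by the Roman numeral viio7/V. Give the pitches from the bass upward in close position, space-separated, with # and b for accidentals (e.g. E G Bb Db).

C## E# G# B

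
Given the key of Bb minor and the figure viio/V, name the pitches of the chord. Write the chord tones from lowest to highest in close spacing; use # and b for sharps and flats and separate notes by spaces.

E G Bb

viio/V is a secondary leading-tone chord. The target V is F in Bb minor; the applied chord is rooted a semitone below, on E.
Building a diminished triad on E gives E-G-Bb.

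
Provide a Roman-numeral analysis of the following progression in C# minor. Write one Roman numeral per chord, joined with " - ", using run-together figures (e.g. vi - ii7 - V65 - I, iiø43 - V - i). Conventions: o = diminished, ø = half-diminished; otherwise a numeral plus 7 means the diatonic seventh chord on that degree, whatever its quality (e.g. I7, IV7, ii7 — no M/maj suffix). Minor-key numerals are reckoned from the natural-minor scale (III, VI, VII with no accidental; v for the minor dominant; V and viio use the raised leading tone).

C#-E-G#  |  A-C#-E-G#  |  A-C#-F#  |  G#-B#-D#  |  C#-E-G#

i - VI7 - iv6 - V - i

C#-E-G#: minor triad on C# = scale degree 1 → i.
A-C#-E-G#: root A is the submediant; major seventh chord there is VI7.
A-C#-F# has root F#, degree 4 in C# minor, so iv6.
G#-B#-D# has root G#, degree 5 in C# minor, so V.
C#-E-G# has root C#, degree 1 in C# minor, so i.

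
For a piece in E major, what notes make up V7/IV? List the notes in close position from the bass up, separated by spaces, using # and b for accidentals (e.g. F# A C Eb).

E G# B D

V7/IV is a secondary dominant — the dominant seventh of IV. IV in E major is A, so the applied chord's root is E, a perfect fifth above.
Building a dominant seventh chord on E gives E-G#-B-D.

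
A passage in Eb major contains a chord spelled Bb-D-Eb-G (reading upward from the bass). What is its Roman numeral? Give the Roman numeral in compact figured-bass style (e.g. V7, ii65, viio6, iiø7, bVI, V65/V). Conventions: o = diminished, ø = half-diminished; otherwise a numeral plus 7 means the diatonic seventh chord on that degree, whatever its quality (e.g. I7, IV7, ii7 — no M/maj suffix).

The pitches Eb-G-Bb-D form a major seventh chord rooted on Eb.
In Eb major, Eb is the tonic; the diatonic major seventh chord there is I7.
With Bb in the bass the chord is in second inversion, so the figured bass is 43.

I43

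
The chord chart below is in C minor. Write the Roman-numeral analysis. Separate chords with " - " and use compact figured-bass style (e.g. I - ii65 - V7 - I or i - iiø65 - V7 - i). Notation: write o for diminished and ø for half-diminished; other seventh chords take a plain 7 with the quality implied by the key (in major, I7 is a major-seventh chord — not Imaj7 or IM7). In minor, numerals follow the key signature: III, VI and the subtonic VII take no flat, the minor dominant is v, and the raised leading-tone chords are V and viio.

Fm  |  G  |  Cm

iv - V - i

Fm: root F is the subdominant; minor triad there is iv.
G: major triad on G = scale degree 5 → V.
Cm has root C, degree 1 in C minor, so i.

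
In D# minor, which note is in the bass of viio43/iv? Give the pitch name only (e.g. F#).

The applied chord viio43/iv is rooted on F##: F##-A#-C#-E.
The figure 43 means second inversion — the fifth is in the bass.

C#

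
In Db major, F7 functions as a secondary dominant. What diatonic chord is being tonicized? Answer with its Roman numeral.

vi

The chord is a dominant seventh chord on F.
A dominant resolves down a perfect fifth: F → Bb. In Db major, Bb is scale degree 6, i.e. vi.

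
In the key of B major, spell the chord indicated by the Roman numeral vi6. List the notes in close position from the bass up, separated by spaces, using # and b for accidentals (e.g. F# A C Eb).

B D# G#

In B major, the submediant is G#, and the diatonic chord built there is a minor triad.
That chord is spelled G#-B-D#.
With the 6 figure the chord is in first inversion; from the bass B upward in close position it reads B-D#-G#.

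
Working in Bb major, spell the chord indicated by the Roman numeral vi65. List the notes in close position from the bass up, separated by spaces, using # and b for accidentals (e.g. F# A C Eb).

Bb D F G

The numeral's case and figure indicate a minor seventh chord. In Bb major its root, scale degree 6, is G.
That chord is spelled G-Bb-D-F.
The figured bass 65 indicates first inversion, placing the third (Bb) in the bass: Bb-D-F-G.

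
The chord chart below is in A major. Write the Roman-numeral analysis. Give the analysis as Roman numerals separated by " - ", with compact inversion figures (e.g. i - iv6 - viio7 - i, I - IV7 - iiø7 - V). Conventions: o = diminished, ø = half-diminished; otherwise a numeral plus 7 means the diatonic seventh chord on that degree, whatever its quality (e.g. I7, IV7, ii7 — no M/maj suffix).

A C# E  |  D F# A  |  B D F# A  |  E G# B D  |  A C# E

I - IV - ii7 - V7 - I

A-C#-E: major triad on A = scale degree 1 → I.
D-F#-A has root D, degree 4 in A major, so IV.
B-D-F#-A: root B is the supertonic; minor seventh chord there is ii7.
E-G#-B-D: dominant seventh chord on E = scale degree 5 → V7.
A-C#-E has root A, degree 1 in A major, so I.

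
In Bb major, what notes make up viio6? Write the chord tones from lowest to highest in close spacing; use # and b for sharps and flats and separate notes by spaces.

The numeral's case and figure indicate a diminished triad. In Bb major its root, the seventh degree, is A.
That chord is spelled A-C-Eb.
The figured bass 6 indicates first inversion, placing the third (C) in the bass: C-Eb-A.

C Eb A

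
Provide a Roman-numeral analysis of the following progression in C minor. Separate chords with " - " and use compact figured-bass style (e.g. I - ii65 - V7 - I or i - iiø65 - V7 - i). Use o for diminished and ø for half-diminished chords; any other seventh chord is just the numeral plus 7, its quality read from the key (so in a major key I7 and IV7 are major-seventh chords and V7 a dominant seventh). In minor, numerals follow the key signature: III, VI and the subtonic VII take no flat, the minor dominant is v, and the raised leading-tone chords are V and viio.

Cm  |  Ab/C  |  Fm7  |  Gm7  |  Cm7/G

i - VI6 - iv7 - v7 - i43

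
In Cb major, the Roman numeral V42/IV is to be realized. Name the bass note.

Bbb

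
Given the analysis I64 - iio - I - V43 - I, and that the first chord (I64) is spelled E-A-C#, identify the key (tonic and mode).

I64 is given as E-A-C# — a major triad with root A.
If A is scale degree 1 and the mode makes that degree carry a major triad, the tonic is A and the mode is major.

A major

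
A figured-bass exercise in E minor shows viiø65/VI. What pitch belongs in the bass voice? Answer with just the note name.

D

The applied chord viiø65/VI is rooted on B: B-D-F-A.
The figure 65 means first inversion — the third is in the bass.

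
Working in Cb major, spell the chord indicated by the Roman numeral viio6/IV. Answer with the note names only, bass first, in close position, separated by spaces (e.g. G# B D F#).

viio6/IV is a secondary leading-tone chord. The target IV is Fb in Cb major; the applied chord is rooted a semitone below, on Eb.
Building a diminished triad on Eb gives Eb-Gb-Bbb.
The figured bass 6 indicates first inversion, placing the third (Gb) in the bass: Gb-Bbb-Eb.

Gb Bbb Eb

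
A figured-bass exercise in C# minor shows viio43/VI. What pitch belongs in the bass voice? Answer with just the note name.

D

The applied chord viio43/VI is rooted on G#: G#-B-D-F.
The figure 43 means second inversion — the fifth is in the bass.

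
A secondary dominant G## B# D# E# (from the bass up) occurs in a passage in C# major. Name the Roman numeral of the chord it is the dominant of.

The chord is a dominant seventh chord on E#.
A dominant resolves down a perfect fifth: E# → A#. In C# major, A# is scale degree 6, i.e. vi.

vi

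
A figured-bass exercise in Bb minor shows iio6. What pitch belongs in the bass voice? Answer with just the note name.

Eb

iio in Bb minor has root C; the chord is C-Eb-Gb.
The figure 6 means first inversion — the third is in the bass.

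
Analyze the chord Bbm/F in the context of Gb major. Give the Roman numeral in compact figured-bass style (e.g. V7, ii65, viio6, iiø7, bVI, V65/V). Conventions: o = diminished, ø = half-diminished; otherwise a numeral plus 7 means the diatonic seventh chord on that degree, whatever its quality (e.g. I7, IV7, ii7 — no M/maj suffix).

iii64

Stacked in thirds the chord is Bb-Db-F: a minor triad on Bb.
In Gb major, Bb is the mediant; the diatonic minor triad there is iii.
With F in the bass the chord is in second inversion, so the figured bass is 64.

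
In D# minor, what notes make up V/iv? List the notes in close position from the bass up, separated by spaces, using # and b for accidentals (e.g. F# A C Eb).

D# F## A#

The slash means an applied dominant: we want the dominant of iv. In D# minor, iv is G# minor, and its dominant is built on D#.
Building a major triad on D# gives D#-F##-A#.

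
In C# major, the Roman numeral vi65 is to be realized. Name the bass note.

vi in C# major has root A#; the chord is A#-C#-E#-G#.
The figure 65 means first inversion — the third is in the bass.

C#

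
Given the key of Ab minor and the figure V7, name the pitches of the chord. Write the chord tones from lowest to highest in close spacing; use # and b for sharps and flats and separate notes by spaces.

In Ab minor, the dominant is Eb. The dominant is major (leading tone raised), so V is a dominant seventh chord.
That chord is spelled Eb-G-Bb-Db.

Eb G Bb Db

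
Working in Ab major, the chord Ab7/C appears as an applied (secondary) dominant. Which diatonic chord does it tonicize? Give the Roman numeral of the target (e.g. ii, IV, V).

IV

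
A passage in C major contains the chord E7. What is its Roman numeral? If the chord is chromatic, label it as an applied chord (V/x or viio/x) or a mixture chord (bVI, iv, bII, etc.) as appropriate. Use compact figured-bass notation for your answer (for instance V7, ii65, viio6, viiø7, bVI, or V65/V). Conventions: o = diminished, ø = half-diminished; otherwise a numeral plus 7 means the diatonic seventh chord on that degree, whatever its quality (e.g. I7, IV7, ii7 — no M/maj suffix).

Stacked in thirds the chord is E-G#-B-D: a dominant seventh chord on E.
E is not a diatonic chord root with this quality in C major, but it lies a perfect fifth above A (vi), so the chord functions as an applied dominant of vi.

V7/vi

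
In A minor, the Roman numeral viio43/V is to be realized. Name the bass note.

A

The applied chord viio43/V is rooted on D#: D#-F#-A-C.
The figure 43 means second inversion — the fifth is in the bass.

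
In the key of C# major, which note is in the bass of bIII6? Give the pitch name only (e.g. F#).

bIII in C# major has root E; the chord is E-G#-B.
The figure 6 means first inversion — the third is in the bass.

G#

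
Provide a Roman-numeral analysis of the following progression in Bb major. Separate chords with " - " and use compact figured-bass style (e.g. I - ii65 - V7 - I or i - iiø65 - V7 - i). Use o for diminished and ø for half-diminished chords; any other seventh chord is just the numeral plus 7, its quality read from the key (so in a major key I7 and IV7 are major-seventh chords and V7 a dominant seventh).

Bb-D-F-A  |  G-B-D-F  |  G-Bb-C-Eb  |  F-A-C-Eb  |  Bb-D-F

I7 - V7/ii - ii43 - V7 - I

Bb-D-F-A: major seventh chord on Bb = scale degree 1 → I7.
G-B-D-F is the secondary dominant of ii (dominant seventh chord on G): V7/ii.
G-Bb-C-Eb: root C is the supertonic; minor seventh chord there is ii43.
F-A-C-Eb: root F is the dominant; dominant seventh chord there is V7.
Bb-D-F has root Bb, degree 1 in Bb major, so I.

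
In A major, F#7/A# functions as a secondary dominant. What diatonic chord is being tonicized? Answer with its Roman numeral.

ii

The chord is a dominant seventh chord on F#.
A dominant resolves down a perfect fifth: F# → B. In A major, B is scale degree 2, i.e. ii.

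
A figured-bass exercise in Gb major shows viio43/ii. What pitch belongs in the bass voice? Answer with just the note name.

Db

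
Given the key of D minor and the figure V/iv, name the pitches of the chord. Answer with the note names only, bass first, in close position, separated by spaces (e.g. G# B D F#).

V/iv is a secondary dominant — the dominant triad of iv. iv in D minor is G, so the applied chord's root is D, a perfect fifth above.
Building a major triad on D gives D-F#-A.

D F# A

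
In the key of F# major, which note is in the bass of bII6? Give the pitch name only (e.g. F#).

B

bII in F# major has root G; the chord is G-B-D.
The figure 6 means first inversion — the third is in the bass.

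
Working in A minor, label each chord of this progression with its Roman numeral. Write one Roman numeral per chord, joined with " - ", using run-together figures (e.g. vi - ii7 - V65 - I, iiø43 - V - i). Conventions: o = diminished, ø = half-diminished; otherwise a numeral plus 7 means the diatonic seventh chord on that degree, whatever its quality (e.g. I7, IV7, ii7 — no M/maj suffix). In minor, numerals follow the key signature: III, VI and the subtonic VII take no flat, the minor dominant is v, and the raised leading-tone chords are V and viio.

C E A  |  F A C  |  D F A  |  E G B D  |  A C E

C-E-A: minor triad on A = scale degree 1 → i6.
F-A-C: root F is the submediant; major triad there is VI.
D-F-A: minor triad on D = scale degree 4 → iv.
E-G-B-D: minor seventh chord on E = scale degree 5 → v7.
A-C-E has root A, degree 1 in A minor, so i.

i6 - VI - iv - v7 - i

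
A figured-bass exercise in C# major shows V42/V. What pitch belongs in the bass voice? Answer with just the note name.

C#

The applied chord V42/V is rooted on D#: D#-F##-A#-C#.
The figure 42 means third inversion — the seventh is in the bass.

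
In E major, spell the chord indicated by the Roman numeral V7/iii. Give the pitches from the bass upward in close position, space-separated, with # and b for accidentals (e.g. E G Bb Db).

The slash means an applied dominant: we want the dominant of iii. In E major, iii is G# minor, and its dominant is built on D#.
Building a dominant seventh chord on D# gives D#-F##-A#-C#.

D# F## A# C#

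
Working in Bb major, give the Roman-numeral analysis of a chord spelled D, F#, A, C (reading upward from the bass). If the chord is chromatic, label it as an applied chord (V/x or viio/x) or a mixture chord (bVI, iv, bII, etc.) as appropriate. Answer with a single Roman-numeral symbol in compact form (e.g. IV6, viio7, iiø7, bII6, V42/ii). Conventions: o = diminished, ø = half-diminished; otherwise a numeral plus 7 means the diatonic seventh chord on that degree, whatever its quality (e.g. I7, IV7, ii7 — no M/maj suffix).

Stacked in thirds the chord is D-F#-A-C: a dominant seventh chord on D.
D is not a diatonic chord root with this quality in Bb major, but it lies a perfect fifth above G (vi), so the chord functions as an applied dominant of vi.

V7/vi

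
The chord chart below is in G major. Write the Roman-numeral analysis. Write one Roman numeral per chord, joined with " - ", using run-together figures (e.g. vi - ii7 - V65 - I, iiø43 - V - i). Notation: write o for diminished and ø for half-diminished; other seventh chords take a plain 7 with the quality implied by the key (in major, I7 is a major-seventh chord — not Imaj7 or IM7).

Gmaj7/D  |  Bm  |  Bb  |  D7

I43 - iii - bIII - V7

Gmaj7/D: root G is the tonic; major seventh chord there is I43.
Bm: minor triad on B = scale degree 3 → iii.
Bb: major triad on Bb — chromatic; bIII (borrowed from the parallel minor).
D7: root D is the dominant; dominant seventh chord there is V7.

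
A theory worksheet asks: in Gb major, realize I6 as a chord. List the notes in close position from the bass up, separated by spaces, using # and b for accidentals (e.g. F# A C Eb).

In Gb major, the first degree is Gb, and the diatonic chord built there is a major triad.
That chord is spelled Gb-Bb-Db.
With the 6 figure the chord is in first inversion; from the bass Bb upward in close position it reads Bb-Db-Gb.

Bb Db Gb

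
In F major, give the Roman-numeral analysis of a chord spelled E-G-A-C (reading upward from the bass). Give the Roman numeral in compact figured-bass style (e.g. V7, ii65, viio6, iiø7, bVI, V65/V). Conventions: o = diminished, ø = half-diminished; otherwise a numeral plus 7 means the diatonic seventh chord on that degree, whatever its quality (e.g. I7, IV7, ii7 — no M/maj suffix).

iii43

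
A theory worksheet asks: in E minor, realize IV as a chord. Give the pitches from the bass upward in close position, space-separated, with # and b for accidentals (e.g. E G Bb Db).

A C# E

Scale degree 4 in E minor is A; here the chord built on it is altered to a major triad. IV is the major subdominant, borrowed from the parallel major.
So the chord is A-C#-E.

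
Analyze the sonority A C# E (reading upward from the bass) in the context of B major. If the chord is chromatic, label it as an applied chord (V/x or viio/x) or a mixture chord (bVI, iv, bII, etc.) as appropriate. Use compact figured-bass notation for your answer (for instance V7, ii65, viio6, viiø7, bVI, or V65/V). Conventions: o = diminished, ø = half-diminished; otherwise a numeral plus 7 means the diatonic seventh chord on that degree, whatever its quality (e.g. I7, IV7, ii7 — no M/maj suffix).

bVII

The pitches A-C#-E form a major triad rooted on A.
A is the lowered seventh degree of B major (diatonic 7 would be A#). This is a major triad on the lowered seventh degree (the subtonic), borrowed from the parallel minor.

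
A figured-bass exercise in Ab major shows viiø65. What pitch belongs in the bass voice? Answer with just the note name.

viiø in Ab major has root G; the chord is G-Bb-Db-F.
The figure 65 means first inversion — the third is in the bass.

Bb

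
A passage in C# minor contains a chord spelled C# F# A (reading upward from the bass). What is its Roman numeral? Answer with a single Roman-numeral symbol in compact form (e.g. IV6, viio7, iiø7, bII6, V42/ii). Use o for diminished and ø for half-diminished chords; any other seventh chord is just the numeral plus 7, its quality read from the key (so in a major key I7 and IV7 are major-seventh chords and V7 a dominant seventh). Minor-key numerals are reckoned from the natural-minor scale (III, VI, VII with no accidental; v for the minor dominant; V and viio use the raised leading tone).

iv64

Stacked in thirds the chord is F#-A-C#: a minor triad on F#.
F# is scale degree 4 in C# minor, and a minor triad on that degree is written iv.
With C# in the bass the chord is in second inversion, so the figured bass is 64.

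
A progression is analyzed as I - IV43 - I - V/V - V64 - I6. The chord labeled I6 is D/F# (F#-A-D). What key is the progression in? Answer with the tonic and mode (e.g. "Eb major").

D major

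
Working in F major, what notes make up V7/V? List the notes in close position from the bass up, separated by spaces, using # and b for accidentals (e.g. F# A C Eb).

V7/V is a secondary dominant — the dominant seventh of V. V in F major is C, so the applied chord's root is G, a perfect fifth above.
Building a dominant seventh chord on G gives G-B-D-F.

G B D F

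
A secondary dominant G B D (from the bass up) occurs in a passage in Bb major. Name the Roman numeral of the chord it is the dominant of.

ii

The chord is a major triad on G.
A dominant resolves down a perfect fifth: G → C. In Bb major, C is scale degree 2, i.e. ii.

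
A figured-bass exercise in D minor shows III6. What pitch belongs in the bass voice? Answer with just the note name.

A

III in D minor has root F; the chord is F-A-C.
The figure 6 means first inversion — the third is in the bass.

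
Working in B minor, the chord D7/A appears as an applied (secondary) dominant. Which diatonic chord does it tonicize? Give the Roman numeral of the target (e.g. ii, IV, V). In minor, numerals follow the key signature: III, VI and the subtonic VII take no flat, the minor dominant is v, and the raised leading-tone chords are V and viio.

The chord is a dominant seventh chord on D.
A dominant resolves down a perfect fifth: D → G. In B minor, G is scale degree 6, i.e. VI.

VI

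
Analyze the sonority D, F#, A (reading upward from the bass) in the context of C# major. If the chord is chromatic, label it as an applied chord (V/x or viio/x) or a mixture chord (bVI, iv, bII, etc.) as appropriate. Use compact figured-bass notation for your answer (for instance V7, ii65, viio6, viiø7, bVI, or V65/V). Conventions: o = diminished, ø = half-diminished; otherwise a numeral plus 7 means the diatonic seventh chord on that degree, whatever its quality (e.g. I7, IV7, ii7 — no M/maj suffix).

bII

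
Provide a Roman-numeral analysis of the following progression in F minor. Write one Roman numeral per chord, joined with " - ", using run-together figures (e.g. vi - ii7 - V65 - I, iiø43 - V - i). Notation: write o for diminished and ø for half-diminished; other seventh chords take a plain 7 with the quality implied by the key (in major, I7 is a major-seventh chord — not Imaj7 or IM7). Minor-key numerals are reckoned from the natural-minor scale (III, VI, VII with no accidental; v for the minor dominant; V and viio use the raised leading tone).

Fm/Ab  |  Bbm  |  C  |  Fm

i6 - iv - V - i

Fm/Ab: minor triad on F = scale degree 1 → i6.
Bbm: minor triad on Bb = scale degree 4 → iv.
C: major triad on C = scale degree 5 → V.
Fm: minor triad on F = scale degree 1 → i.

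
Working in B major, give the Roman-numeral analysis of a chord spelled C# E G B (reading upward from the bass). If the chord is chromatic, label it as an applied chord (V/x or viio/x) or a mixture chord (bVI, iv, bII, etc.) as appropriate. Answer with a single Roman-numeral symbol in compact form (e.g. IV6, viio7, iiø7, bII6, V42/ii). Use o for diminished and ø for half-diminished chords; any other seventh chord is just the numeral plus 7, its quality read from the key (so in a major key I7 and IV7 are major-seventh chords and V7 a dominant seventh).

iiø7

The pitches C#-E-G-B form a half-diminished seventh chord rooted on C#.
C# is the second degree of B major. This is the half-diminished supertonic seventh, borrowed from the parallel minor.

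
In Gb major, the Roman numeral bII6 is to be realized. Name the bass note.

bII in Gb major has root Abb; the chord is Abb-Cb-Ebb.
The figure 6 means first inversion — the third is in the bass.

Cb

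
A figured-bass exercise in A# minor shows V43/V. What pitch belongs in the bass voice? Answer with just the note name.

F##

The applied chord V43/V is rooted on B#: B#-D##-F##-A#.
The figure 43 means second inversion — the fifth is in the bass.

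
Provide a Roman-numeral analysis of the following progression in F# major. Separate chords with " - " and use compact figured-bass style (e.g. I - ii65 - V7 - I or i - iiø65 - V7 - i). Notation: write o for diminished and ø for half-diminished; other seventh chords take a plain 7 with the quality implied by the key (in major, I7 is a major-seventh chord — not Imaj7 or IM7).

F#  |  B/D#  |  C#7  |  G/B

I - IV6 - V7 - bII6

F#: root F# is the tonic; major triad there is I.
B/D# has root B, degree 4 in F# major, so IV6.
C#7: dominant seventh chord on C# = scale degree 5 → V7.
G/B is non-diatonic — a major triad on the lowered supertonic (G): the Neapolitan sixth, bII6 (third, B, in the bass — hence the 6).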